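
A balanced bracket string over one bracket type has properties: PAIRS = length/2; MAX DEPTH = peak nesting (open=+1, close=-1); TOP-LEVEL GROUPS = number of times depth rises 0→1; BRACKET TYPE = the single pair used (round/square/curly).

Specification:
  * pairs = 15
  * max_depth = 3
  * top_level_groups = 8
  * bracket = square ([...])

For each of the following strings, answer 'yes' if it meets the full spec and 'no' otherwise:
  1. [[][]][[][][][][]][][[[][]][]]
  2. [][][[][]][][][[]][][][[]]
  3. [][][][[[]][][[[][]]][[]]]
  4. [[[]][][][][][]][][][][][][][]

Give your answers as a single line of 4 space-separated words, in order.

String 1 '[[][]][[][][][][]][][[[][]][]]': depth seq [1 2 1 2 1 0 1 2 1 2 1 2 1 2 1 2 1 0 1 0 1 2 3 2 3 2 1 2 1 0]
  -> pairs=15 depth=3 groups=4 -> no
String 2 '[][][[][]][][][[]][][][[]]': depth seq [1 0 1 0 1 2 1 2 1 0 1 0 1 0 1 2 1 0 1 0 1 0 1 2 1 0]
  -> pairs=13 depth=2 groups=9 -> no
String 3 '[][][][[[]][][[[][]]][[]]]': depth seq [1 0 1 0 1 0 1 2 3 2 1 2 1 2 3 4 3 4 3 2 1 2 3 2 1 0]
  -> pairs=13 depth=4 groups=4 -> no
String 4 '[[[]][][][][][]][][][][][][][]': depth seq [1 2 3 2 1 2 1 2 1 2 1 2 1 2 1 0 1 0 1 0 1 0 1 0 1 0 1 0 1 0]
  -> pairs=15 depth=3 groups=8 -> yes

Answer: no no no yes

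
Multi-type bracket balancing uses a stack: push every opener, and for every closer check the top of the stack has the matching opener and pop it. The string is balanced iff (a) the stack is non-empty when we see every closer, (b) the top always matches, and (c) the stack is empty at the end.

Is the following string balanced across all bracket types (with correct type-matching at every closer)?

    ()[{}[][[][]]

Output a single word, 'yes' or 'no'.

pos 0: push '('; stack = (
pos 1: ')' matches '('; pop; stack = (empty)
pos 2: push '['; stack = [
pos 3: push '{'; stack = [{
pos 4: '}' matches '{'; pop; stack = [
pos 5: push '['; stack = [[
pos 6: ']' matches '['; pop; stack = [
pos 7: push '['; stack = [[
pos 8: push '['; stack = [[[
pos 9: ']' matches '['; pop; stack = [[
pos 10: push '['; stack = [[[
pos 11: ']' matches '['; pop; stack = [[
pos 12: ']' matches '['; pop; stack = [
end: stack still non-empty ([) → INVALID
Verdict: unclosed openers at end: [ → no

Answer: no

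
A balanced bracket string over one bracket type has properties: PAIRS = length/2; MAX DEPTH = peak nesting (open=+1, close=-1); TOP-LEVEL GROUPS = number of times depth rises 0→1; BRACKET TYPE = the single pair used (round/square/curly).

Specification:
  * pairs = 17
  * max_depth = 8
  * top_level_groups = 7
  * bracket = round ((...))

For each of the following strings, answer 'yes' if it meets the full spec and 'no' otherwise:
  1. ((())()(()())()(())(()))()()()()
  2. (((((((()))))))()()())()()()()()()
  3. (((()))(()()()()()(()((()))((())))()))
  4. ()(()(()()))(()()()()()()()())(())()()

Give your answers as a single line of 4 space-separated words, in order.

Answer: no yes no no

Derivation:
String 1 '((())()(()())()(())(()))()()()()': depth seq [1 2 3 2 1 2 1 2 3 2 3 2 1 2 1 2 3 2 1 2 3 2 1 0 1 0 1 0 1 0 1 0]
  -> pairs=16 depth=3 groups=5 -> no
String 2 '(((((((()))))))()()())()()()()()()': depth seq [1 2 3 4 5 6 7 8 7 6 5 4 3 2 1 2 1 2 1 2 1 0 1 0 1 0 1 0 1 0 1 0 1 0]
  -> pairs=17 depth=8 groups=7 -> yes
String 3 '(((()))(()()()()()(()((()))((())))()))': depth seq [1 2 3 4 3 2 1 2 3 2 3 2 3 2 3 2 3 2 3 4 3 4 5 6 5 4 3 4 5 6 5 4 3 2 3 2 1 0]
  -> pairs=19 depth=6 groups=1 -> no
String 4 '()(()(()()))(()()()()()()()())(())()()': depth seq [1 0 1 2 1 2 3 2 3 2 1 0 1 2 1 2 1 2 1 2 1 2 1 2 1 2 1 2 1 0 1 2 1 0 1 0 1 0]
  -> pairs=19 depth=3 groups=6 -> no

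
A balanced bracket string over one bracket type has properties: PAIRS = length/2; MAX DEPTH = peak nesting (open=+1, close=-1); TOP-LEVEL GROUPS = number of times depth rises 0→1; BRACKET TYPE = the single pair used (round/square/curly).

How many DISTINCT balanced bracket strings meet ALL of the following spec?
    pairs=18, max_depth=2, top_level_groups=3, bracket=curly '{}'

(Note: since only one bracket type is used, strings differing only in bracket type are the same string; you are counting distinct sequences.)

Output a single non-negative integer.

Answer: 136

Derivation:
Spec: pairs=18 depth=2 groups=3
Count(depth <= 2) = 136
Count(depth <= 1) = 0
Count(depth == 2) = 136 - 0 = 136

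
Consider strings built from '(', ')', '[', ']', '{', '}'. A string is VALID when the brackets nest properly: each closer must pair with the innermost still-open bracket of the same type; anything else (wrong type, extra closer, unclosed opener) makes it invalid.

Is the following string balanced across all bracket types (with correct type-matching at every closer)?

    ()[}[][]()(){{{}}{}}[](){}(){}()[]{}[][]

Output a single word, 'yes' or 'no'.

Answer: no

Derivation:
pos 0: push '('; stack = (
pos 1: ')' matches '('; pop; stack = (empty)
pos 2: push '['; stack = [
pos 3: saw closer '}' but top of stack is '[' (expected ']') → INVALID
Verdict: type mismatch at position 3: '}' closes '[' → no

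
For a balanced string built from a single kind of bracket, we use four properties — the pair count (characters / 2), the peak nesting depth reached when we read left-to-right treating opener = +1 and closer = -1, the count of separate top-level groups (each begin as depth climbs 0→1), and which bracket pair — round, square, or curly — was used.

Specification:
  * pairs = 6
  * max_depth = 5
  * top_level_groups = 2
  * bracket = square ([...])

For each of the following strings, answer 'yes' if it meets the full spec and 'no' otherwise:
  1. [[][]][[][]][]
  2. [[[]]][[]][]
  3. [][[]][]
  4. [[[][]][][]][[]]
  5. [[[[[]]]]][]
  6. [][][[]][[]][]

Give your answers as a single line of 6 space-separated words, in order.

Answer: no no no no yes no

Derivation:
String 1 '[[][]][[][]][]': depth seq [1 2 1 2 1 0 1 2 1 2 1 0 1 0]
  -> pairs=7 depth=2 groups=3 -> no
String 2 '[[[]]][[]][]': depth seq [1 2 3 2 1 0 1 2 1 0 1 0]
  -> pairs=6 depth=3 groups=3 -> no
String 3 '[][[]][]': depth seq [1 0 1 2 1 0 1 0]
  -> pairs=4 depth=2 groups=3 -> no
String 4 '[[[][]][][]][[]]': depth seq [1 2 3 2 3 2 1 2 1 2 1 0 1 2 1 0]
  -> pairs=8 depth=3 groups=2 -> no
String 5 '[[[[[]]]]][]': depth seq [1 2 3 4 5 4 3 2 1 0 1 0]
  -> pairs=6 depth=5 groups=2 -> yes
String 6 '[][][[]][[]][]': depth seq [1 0 1 0 1 2 1 0 1 2 1 0 1 0]
  -> pairs=7 depth=2 groups=5 -> no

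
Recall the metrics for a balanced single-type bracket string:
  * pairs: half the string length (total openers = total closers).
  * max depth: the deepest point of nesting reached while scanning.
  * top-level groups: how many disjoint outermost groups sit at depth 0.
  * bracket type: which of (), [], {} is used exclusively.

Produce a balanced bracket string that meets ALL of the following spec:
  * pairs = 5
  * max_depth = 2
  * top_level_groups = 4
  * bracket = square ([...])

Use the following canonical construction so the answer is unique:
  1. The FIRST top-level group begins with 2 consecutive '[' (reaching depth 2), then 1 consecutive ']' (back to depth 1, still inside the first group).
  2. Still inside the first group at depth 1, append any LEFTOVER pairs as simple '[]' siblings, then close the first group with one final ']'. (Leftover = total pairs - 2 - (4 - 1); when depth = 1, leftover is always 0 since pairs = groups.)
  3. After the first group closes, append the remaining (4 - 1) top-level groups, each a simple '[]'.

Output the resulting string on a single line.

Answer: [[]][][][]

Derivation:
Spec: pairs=5 depth=2 groups=4
Leftover pairs = 5 - 2 - (4-1) = 0
First group: deep chain of depth 2 + 0 sibling pairs
Remaining 3 groups: simple '[]' each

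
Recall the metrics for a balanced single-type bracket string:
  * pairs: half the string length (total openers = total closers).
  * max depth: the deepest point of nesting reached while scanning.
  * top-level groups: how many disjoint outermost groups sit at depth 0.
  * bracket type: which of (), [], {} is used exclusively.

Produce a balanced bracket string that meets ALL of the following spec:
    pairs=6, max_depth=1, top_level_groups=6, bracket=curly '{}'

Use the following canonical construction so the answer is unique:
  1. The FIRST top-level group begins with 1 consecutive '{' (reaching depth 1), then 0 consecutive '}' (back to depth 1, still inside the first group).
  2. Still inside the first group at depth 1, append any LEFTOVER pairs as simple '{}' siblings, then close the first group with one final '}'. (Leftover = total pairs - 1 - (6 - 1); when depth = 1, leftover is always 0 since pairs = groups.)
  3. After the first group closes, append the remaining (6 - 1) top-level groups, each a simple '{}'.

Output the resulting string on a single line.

Answer: {}{}{}{}{}{}

Derivation:
Spec: pairs=6 depth=1 groups=6
Leftover pairs = 6 - 1 - (6-1) = 0
First group: deep chain of depth 1 + 0 sibling pairs
Remaining 5 groups: simple '{}' each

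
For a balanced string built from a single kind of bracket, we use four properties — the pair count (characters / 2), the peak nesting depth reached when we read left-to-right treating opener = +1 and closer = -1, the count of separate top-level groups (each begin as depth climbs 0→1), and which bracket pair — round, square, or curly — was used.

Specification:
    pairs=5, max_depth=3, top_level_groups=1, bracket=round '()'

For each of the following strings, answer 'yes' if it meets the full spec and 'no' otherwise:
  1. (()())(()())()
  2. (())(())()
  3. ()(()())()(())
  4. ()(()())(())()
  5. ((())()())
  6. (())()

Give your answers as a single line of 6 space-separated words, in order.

Answer: no no no no yes no

Derivation:
String 1 '(()())(()())()': depth seq [1 2 1 2 1 0 1 2 1 2 1 0 1 0]
  -> pairs=7 depth=2 groups=3 -> no
String 2 '(())(())()': depth seq [1 2 1 0 1 2 1 0 1 0]
  -> pairs=5 depth=2 groups=3 -> no
String 3 '()(()())()(())': depth seq [1 0 1 2 1 2 1 0 1 0 1 2 1 0]
  -> pairs=7 depth=2 groups=4 -> no
String 4 '()(()())(())()': depth seq [1 0 1 2 1 2 1 0 1 2 1 0 1 0]
  -> pairs=7 depth=2 groups=4 -> no
String 5 '((())()())': depth seq [1 2 3 2 1 2 1 2 1 0]
  -> pairs=5 depth=3 groups=1 -> yes
String 6 '(())()': depth seq [1 2 1 0 1 0]
  -> pairs=3 depth=2 groups=2 -> no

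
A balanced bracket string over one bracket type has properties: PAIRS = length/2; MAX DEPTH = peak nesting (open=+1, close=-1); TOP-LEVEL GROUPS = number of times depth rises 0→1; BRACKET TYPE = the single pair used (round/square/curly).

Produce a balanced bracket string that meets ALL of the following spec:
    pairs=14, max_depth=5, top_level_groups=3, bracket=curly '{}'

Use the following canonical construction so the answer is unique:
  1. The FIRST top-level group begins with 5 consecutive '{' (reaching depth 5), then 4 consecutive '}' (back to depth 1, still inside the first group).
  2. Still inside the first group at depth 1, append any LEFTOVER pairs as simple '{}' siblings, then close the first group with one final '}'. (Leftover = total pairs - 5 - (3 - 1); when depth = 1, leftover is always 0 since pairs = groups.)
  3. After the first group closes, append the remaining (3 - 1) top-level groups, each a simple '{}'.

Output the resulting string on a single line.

Answer: {{{{{}}}}{}{}{}{}{}{}{}}{}{}

Derivation:
Spec: pairs=14 depth=5 groups=3
Leftover pairs = 14 - 5 - (3-1) = 7
First group: deep chain of depth 5 + 7 sibling pairs
Remaining 2 groups: simple '{}' each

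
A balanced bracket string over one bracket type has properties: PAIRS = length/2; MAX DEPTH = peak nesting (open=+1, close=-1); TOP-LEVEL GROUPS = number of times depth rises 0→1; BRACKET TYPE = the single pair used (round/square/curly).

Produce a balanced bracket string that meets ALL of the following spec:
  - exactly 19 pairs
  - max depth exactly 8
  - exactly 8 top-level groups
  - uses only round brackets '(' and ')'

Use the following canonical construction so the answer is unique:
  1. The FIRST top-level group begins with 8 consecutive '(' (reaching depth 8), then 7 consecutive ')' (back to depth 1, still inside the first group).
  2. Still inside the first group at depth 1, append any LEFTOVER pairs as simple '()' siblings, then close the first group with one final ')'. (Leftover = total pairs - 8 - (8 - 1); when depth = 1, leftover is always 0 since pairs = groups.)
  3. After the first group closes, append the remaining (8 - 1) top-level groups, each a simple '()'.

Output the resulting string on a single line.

Spec: pairs=19 depth=8 groups=8
Leftover pairs = 19 - 8 - (8-1) = 4
First group: deep chain of depth 8 + 4 sibling pairs
Remaining 7 groups: simple '()' each

Answer: (((((((()))))))()()()())()()()()()()()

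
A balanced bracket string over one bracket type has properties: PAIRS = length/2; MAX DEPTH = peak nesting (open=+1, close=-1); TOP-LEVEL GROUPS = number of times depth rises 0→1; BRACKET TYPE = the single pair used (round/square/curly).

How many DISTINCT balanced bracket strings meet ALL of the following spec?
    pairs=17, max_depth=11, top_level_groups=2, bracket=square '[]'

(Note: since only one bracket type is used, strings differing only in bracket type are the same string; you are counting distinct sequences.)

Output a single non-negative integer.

Answer: 177072

Derivation:
Spec: pairs=17 depth=11 groups=2
Count(depth <= 11) = 35311790
Count(depth <= 10) = 35134718
Count(depth == 11) = 35311790 - 35134718 = 177072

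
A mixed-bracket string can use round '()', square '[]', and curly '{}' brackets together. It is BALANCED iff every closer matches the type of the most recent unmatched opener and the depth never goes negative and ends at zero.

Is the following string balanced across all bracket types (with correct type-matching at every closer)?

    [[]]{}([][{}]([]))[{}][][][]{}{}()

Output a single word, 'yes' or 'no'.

Answer: yes

Derivation:
pos 0: push '['; stack = [
pos 1: push '['; stack = [[
pos 2: ']' matches '['; pop; stack = [
pos 3: ']' matches '['; pop; stack = (empty)
pos 4: push '{'; stack = {
pos 5: '}' matches '{'; pop; stack = (empty)
pos 6: push '('; stack = (
pos 7: push '['; stack = ([
pos 8: ']' matches '['; pop; stack = (
pos 9: push '['; stack = ([
pos 10: push '{'; stack = ([{
pos 11: '}' matches '{'; pop; stack = ([
pos 12: ']' matches '['; pop; stack = (
pos 13: push '('; stack = ((
pos 14: push '['; stack = (([
pos 15: ']' matches '['; pop; stack = ((
pos 16: ')' matches '('; pop; stack = (
pos 17: ')' matches '('; pop; stack = (empty)
pos 18: push '['; stack = [
pos 19: push '{'; stack = [{
pos 20: '}' matches '{'; pop; stack = [
pos 21: ']' matches '['; pop; stack = (empty)
pos 22: push '['; stack = [
pos 23: ']' matches '['; pop; stack = (empty)
pos 24: push '['; stack = [
pos 25: ']' matches '['; pop; stack = (empty)
pos 26: push '['; stack = [
pos 27: ']' matches '['; pop; stack = (empty)
pos 28: push '{'; stack = {
pos 29: '}' matches '{'; pop; stack = (empty)
pos 30: push '{'; stack = {
pos 31: '}' matches '{'; pop; stack = (empty)
pos 32: push '('; stack = (
pos 33: ')' matches '('; pop; stack = (empty)
end: stack empty → VALID
Verdict: properly nested → yes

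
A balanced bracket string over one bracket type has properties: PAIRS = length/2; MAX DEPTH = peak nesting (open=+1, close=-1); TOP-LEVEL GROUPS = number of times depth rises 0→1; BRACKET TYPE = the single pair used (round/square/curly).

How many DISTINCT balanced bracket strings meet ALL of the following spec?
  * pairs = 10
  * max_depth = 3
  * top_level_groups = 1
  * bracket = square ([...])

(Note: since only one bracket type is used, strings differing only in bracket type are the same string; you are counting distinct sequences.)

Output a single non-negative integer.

Answer: 255

Derivation:
Spec: pairs=10 depth=3 groups=1
Count(depth <= 3) = 256
Count(depth <= 2) = 1
Count(depth == 3) = 256 - 1 = 255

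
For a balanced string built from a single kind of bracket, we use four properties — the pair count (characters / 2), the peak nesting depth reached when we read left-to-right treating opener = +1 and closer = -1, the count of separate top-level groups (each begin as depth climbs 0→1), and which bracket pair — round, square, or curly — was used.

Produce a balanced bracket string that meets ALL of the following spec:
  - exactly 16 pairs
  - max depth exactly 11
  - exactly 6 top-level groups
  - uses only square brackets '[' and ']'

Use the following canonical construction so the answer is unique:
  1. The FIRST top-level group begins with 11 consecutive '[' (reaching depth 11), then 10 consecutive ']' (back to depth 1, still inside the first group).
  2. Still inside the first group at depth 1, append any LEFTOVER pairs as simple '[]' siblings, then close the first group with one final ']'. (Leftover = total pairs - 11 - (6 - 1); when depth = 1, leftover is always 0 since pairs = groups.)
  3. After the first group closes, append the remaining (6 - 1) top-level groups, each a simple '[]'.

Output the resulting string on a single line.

Spec: pairs=16 depth=11 groups=6
Leftover pairs = 16 - 11 - (6-1) = 0
First group: deep chain of depth 11 + 0 sibling pairs
Remaining 5 groups: simple '[]' each

Answer: [[[[[[[[[[[]]]]]]]]]]][][][][][]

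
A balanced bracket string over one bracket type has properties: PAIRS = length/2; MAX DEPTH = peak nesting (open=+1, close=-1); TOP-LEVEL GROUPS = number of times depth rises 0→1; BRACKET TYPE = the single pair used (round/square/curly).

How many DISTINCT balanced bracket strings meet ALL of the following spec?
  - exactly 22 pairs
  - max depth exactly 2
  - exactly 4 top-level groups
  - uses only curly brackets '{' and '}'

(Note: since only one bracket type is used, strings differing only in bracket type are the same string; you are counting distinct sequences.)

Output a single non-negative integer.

Answer: 1330

Derivation:
Spec: pairs=22 depth=2 groups=4
Count(depth <= 2) = 1330
Count(depth <= 1) = 0
Count(depth == 2) = 1330 - 0 = 1330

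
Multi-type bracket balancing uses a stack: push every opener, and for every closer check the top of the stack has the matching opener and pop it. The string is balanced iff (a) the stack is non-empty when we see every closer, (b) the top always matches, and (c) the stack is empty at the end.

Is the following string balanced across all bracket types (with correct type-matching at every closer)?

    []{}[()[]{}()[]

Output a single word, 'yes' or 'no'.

pos 0: push '['; stack = [
pos 1: ']' matches '['; pop; stack = (empty)
pos 2: push '{'; stack = {
pos 3: '}' matches '{'; pop; stack = (empty)
pos 4: push '['; stack = [
pos 5: push '('; stack = [(
pos 6: ')' matches '('; pop; stack = [
pos 7: push '['; stack = [[
pos 8: ']' matches '['; pop; stack = [
pos 9: push '{'; stack = [{
pos 10: '}' matches '{'; pop; stack = [
pos 11: push '('; stack = [(
pos 12: ')' matches '('; pop; stack = [
pos 13: push '['; stack = [[
pos 14: ']' matches '['; pop; stack = [
end: stack still non-empty ([) → INVALID
Verdict: unclosed openers at end: [ → no

Answer: no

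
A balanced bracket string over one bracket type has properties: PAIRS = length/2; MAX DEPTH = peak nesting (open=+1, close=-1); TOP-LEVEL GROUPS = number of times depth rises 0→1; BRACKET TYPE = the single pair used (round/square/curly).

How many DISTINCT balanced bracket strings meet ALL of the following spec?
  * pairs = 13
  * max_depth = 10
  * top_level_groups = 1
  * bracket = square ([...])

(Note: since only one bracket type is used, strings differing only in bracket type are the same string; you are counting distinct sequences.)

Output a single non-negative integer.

Answer: 1267

Derivation:
Spec: pairs=13 depth=10 groups=1
Count(depth <= 10) = 207783
Count(depth <= 9) = 206516
Count(depth == 10) = 207783 - 206516 = 1267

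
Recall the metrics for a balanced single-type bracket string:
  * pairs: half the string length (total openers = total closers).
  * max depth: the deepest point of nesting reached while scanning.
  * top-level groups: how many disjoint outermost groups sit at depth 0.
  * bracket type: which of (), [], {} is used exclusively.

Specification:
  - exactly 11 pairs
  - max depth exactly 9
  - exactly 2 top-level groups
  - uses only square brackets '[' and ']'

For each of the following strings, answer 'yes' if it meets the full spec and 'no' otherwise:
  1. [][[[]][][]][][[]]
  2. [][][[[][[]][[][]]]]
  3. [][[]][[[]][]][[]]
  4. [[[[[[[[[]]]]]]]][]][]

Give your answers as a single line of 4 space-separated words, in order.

Answer: no no no yes

Derivation:
String 1 '[][[[]][][]][][[]]': depth seq [1 0 1 2 3 2 1 2 1 2 1 0 1 0 1 2 1 0]
  -> pairs=9 depth=3 groups=4 -> no
String 2 '[][][[[][[]][[][]]]]': depth seq [1 0 1 0 1 2 3 2 3 4 3 2 3 4 3 4 3 2 1 0]
  -> pairs=10 depth=4 groups=3 -> no
String 3 '[][[]][[[]][]][[]]': depth seq [1 0 1 2 1 0 1 2 3 2 1 2 1 0 1 2 1 0]
  -> pairs=9 depth=3 groups=4 -> no
String 4 '[[[[[[[[[]]]]]]]][]][]': depth seq [1 2 3 4 5 6 7 8 9 8 7 6 5 4 3 2 1 2 1 0 1 0]
  -> pairs=11 depth=9 groups=2 -> yes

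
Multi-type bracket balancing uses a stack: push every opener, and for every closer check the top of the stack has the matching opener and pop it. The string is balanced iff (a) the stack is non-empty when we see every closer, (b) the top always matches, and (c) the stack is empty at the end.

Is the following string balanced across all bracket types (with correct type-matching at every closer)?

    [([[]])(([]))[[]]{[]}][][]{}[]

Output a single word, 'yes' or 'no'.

Answer: yes

Derivation:
pos 0: push '['; stack = [
pos 1: push '('; stack = [(
pos 2: push '['; stack = [([
pos 3: push '['; stack = [([[
pos 4: ']' matches '['; pop; stack = [([
pos 5: ']' matches '['; pop; stack = [(
pos 6: ')' matches '('; pop; stack = [
pos 7: push '('; stack = [(
pos 8: push '('; stack = [((
pos 9: push '['; stack = [(([
pos 10: ']' matches '['; pop; stack = [((
pos 11: ')' matches '('; pop; stack = [(
pos 12: ')' matches '('; pop; stack = [
pos 13: push '['; stack = [[
pos 14: push '['; stack = [[[
pos 15: ']' matches '['; pop; stack = [[
pos 16: ']' matches '['; pop; stack = [
pos 17: push '{'; stack = [{
pos 18: push '['; stack = [{[
pos 19: ']' matches '['; pop; stack = [{
pos 20: '}' matches '{'; pop; stack = [
pos 21: ']' matches '['; pop; stack = (empty)
pos 22: push '['; stack = [
pos 23: ']' matches '['; pop; stack = (empty)
pos 24: push '['; stack = [
pos 25: ']' matches '['; pop; stack = (empty)
pos 26: push '{'; stack = {
pos 27: '}' matches '{'; pop; stack = (empty)
pos 28: push '['; stack = [
pos 29: ']' matches '['; pop; stack = (empty)
end: stack empty → VALID
Verdict: properly nested → yes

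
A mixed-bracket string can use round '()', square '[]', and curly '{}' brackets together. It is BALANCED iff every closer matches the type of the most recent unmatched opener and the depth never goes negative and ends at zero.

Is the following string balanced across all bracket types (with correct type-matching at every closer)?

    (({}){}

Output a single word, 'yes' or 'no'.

pos 0: push '('; stack = (
pos 1: push '('; stack = ((
pos 2: push '{'; stack = (({
pos 3: '}' matches '{'; pop; stack = ((
pos 4: ')' matches '('; pop; stack = (
pos 5: push '{'; stack = ({
pos 6: '}' matches '{'; pop; stack = (
end: stack still non-empty (() → INVALID
Verdict: unclosed openers at end: ( → no

Answer: no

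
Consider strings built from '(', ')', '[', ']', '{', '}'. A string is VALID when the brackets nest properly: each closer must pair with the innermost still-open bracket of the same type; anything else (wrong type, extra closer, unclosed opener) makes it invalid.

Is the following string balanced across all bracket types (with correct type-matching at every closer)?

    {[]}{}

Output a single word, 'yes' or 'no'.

Answer: yes

Derivation:
pos 0: push '{'; stack = {
pos 1: push '['; stack = {[
pos 2: ']' matches '['; pop; stack = {
pos 3: '}' matches '{'; pop; stack = (empty)
pos 4: push '{'; stack = {
pos 5: '}' matches '{'; pop; stack = (empty)
end: stack empty → VALID
Verdict: properly nested → yes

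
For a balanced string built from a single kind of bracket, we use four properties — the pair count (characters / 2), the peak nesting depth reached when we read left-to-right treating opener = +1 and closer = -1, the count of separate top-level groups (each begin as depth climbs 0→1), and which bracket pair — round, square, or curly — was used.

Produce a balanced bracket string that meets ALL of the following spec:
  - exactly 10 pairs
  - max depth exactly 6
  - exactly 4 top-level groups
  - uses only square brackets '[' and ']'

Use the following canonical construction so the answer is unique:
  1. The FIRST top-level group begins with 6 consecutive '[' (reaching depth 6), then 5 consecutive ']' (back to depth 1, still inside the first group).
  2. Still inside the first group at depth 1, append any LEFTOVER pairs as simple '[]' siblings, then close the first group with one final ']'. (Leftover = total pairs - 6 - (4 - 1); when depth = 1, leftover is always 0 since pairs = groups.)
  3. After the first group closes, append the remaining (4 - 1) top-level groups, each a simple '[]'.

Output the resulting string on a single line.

Spec: pairs=10 depth=6 groups=4
Leftover pairs = 10 - 6 - (4-1) = 1
First group: deep chain of depth 6 + 1 sibling pairs
Remaining 3 groups: simple '[]' each

Answer: [[[[[[]]]]][]][][][]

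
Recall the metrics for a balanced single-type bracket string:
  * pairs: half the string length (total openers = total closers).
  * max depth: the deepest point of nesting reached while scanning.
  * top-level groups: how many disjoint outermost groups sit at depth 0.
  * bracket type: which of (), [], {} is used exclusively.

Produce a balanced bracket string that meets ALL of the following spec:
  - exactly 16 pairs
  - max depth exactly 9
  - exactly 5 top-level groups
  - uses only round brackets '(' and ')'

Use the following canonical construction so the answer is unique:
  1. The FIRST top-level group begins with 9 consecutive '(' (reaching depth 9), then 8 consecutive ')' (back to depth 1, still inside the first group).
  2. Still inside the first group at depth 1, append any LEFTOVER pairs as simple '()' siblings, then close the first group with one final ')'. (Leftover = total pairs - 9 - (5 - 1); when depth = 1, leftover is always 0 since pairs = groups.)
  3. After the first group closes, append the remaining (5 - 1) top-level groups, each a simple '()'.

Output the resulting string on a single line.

Spec: pairs=16 depth=9 groups=5
Leftover pairs = 16 - 9 - (5-1) = 3
First group: deep chain of depth 9 + 3 sibling pairs
Remaining 4 groups: simple '()' each

Answer: ((((((((())))))))()()())()()()()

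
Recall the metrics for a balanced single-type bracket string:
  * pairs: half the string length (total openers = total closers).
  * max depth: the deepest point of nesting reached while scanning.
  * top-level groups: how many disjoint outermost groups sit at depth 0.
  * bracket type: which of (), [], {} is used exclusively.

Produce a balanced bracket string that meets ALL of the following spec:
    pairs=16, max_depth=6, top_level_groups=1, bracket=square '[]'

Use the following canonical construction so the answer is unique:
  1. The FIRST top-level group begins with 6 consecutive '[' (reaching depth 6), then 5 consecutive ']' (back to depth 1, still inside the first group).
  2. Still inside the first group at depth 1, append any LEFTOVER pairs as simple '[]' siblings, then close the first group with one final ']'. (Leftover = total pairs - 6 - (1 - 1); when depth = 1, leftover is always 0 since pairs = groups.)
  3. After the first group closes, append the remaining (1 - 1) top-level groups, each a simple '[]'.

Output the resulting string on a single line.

Spec: pairs=16 depth=6 groups=1
Leftover pairs = 16 - 6 - (1-1) = 10
First group: deep chain of depth 6 + 10 sibling pairs
Remaining 0 groups: simple '[]' each

Answer: [[[[[[]]]]][][][][][][][][][][]]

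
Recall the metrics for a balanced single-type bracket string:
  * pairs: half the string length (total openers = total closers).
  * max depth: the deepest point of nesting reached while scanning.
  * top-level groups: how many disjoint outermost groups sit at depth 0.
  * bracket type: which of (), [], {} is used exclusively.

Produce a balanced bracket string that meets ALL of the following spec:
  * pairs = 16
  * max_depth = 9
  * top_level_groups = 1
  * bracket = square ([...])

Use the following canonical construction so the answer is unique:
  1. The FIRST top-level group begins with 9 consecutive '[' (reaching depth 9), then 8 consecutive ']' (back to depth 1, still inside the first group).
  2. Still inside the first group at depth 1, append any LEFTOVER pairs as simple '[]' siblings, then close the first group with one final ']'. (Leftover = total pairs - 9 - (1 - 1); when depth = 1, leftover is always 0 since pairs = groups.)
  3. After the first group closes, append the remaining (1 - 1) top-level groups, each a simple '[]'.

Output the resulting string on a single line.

Answer: [[[[[[[[[]]]]]]]][][][][][][][]]

Derivation:
Spec: pairs=16 depth=9 groups=1
Leftover pairs = 16 - 9 - (1-1) = 7
First group: deep chain of depth 9 + 7 sibling pairs
Remaining 0 groups: simple '[]' each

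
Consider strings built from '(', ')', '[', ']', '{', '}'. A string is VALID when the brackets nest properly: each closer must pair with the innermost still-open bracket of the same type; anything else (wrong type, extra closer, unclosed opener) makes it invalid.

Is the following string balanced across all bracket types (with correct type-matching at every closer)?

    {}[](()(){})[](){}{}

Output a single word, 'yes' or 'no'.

pos 0: push '{'; stack = {
pos 1: '}' matches '{'; pop; stack = (empty)
pos 2: push '['; stack = [
pos 3: ']' matches '['; pop; stack = (empty)
pos 4: push '('; stack = (
pos 5: push '('; stack = ((
pos 6: ')' matches '('; pop; stack = (
pos 7: push '('; stack = ((
pos 8: ')' matches '('; pop; stack = (
pos 9: push '{'; stack = ({
pos 10: '}' matches '{'; pop; stack = (
pos 11: ')' matches '('; pop; stack = (empty)
pos 12: push '['; stack = [
pos 13: ']' matches '['; pop; stack = (empty)
pos 14: push '('; stack = (
pos 15: ')' matches '('; pop; stack = (empty)
pos 16: push '{'; stack = {
pos 17: '}' matches '{'; pop; stack = (empty)
pos 18: push '{'; stack = {
pos 19: '}' matches '{'; pop; stack = (empty)
end: stack empty → VALID
Verdict: properly nested → yes

Answer: yes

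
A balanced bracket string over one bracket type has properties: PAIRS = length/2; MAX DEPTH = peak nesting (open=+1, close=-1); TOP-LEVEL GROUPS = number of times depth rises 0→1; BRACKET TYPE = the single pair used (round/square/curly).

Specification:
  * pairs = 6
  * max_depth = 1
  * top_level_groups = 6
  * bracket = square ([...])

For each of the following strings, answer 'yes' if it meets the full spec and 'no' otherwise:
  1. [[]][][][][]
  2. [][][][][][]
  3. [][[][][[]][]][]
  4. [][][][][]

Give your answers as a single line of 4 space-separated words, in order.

String 1 '[[]][][][][]': depth seq [1 2 1 0 1 0 1 0 1 0 1 0]
  -> pairs=6 depth=2 groups=5 -> no
String 2 '[][][][][][]': depth seq [1 0 1 0 1 0 1 0 1 0 1 0]
  -> pairs=6 depth=1 groups=6 -> yes
String 3 '[][[][][[]][]][]': depth seq [1 0 1 2 1 2 1 2 3 2 1 2 1 0 1 0]
  -> pairs=8 depth=3 groups=3 -> no
String 4 '[][][][][]': depth seq [1 0 1 0 1 0 1 0 1 0]
  -> pairs=5 depth=1 groups=5 -> no

Answer: no yes no no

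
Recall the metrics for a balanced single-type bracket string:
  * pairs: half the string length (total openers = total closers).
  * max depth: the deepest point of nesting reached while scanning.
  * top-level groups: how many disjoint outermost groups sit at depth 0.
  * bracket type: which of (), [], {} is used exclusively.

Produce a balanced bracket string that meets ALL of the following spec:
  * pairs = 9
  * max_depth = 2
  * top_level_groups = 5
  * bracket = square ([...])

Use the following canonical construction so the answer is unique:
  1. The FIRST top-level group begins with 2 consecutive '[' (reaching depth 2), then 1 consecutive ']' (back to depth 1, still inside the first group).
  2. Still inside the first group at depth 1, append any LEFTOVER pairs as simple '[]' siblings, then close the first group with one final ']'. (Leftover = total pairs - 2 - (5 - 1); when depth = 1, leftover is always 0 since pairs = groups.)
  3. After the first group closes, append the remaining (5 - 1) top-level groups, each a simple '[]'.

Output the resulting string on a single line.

Answer: [[][][][]][][][][]

Derivation:
Spec: pairs=9 depth=2 groups=5
Leftover pairs = 9 - 2 - (5-1) = 3
First group: deep chain of depth 2 + 3 sibling pairs
Remaining 4 groups: simple '[]' each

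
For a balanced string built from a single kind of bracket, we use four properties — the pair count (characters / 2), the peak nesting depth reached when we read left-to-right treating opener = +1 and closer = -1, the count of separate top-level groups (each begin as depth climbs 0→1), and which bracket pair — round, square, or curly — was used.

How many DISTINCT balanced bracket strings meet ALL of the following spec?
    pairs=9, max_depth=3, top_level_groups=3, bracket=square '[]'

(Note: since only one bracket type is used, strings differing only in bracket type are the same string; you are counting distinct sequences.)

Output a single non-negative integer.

Spec: pairs=9 depth=3 groups=3
Count(depth <= 3) = 416
Count(depth <= 2) = 28
Count(depth == 3) = 416 - 28 = 388

Answer: 388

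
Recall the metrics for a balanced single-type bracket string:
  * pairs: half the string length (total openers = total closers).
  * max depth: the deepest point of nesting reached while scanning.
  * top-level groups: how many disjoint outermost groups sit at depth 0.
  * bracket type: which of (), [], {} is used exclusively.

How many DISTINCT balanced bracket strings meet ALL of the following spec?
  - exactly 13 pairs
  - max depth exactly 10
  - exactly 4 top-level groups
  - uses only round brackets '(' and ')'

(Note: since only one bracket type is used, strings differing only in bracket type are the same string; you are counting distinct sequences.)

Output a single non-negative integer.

Answer: 4

Derivation:
Spec: pairs=13 depth=10 groups=4
Count(depth <= 10) = 90440
Count(depth <= 9) = 90436
Count(depth == 10) = 90440 - 90436 = 4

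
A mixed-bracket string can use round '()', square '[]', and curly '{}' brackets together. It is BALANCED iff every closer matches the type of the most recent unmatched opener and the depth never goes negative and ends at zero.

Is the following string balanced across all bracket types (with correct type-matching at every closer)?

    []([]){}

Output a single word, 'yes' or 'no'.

pos 0: push '['; stack = [
pos 1: ']' matches '['; pop; stack = (empty)
pos 2: push '('; stack = (
pos 3: push '['; stack = ([
pos 4: ']' matches '['; pop; stack = (
pos 5: ')' matches '('; pop; stack = (empty)
pos 6: push '{'; stack = {
pos 7: '}' matches '{'; pop; stack = (empty)
end: stack empty → VALID
Verdict: properly nested → yes

Answer: yes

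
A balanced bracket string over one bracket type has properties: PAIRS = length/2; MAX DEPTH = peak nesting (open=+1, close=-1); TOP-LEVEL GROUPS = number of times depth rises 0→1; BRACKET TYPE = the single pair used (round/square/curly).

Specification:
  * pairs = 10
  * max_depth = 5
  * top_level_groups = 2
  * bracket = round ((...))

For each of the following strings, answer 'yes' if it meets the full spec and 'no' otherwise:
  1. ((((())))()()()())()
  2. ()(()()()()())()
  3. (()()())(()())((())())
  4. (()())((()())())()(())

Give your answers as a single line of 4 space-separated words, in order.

String 1 '((((())))()()()())()': depth seq [1 2 3 4 5 4 3 2 1 2 1 2 1 2 1 2 1 0 1 0]
  -> pairs=10 depth=5 groups=2 -> yes
String 2 '()(()()()()())()': depth seq [1 0 1 2 1 2 1 2 1 2 1 2 1 0 1 0]
  -> pairs=8 depth=2 groups=3 -> no
String 3 '(()()())(()())((())())': depth seq [1 2 1 2 1 2 1 0 1 2 1 2 1 0 1 2 3 2 1 2 1 0]
  -> pairs=11 depth=3 groups=3 -> no
String 4 '(()())((()())())()(())': depth seq [1 2 1 2 1 0 1 2 3 2 3 2 1 2 1 0 1 0 1 2 1 0]
  -> pairs=11 depth=3 groups=4 -> no

Answer: yes no no no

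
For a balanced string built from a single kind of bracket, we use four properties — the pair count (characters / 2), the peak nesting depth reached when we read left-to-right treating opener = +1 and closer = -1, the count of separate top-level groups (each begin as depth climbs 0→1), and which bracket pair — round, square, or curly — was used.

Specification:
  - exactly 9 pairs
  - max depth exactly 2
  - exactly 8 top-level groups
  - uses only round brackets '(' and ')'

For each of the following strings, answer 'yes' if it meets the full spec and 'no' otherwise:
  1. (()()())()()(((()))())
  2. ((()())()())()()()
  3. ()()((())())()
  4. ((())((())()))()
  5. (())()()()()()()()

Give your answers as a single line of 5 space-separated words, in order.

String 1 '(()()())()()(((()))())': depth seq [1 2 1 2 1 2 1 0 1 0 1 0 1 2 3 4 3 2 1 2 1 0]
  -> pairs=11 depth=4 groups=4 -> no
String 2 '((()())()())()()()': depth seq [1 2 3 2 3 2 1 2 1 2 1 0 1 0 1 0 1 0]
  -> pairs=9 depth=3 groups=4 -> no
String 3 '()()((())())()': depth seq [1 0 1 0 1 2 3 2 1 2 1 0 1 0]
  -> pairs=7 depth=3 groups=4 -> no
String 4 '((())((())()))()': depth seq [1 2 3 2 1 2 3 4 3 2 3 2 1 0 1 0]
  -> pairs=8 depth=4 groups=2 -> no
String 5 '(())()()()()()()()': depth seq [1 2 1 0 1 0 1 0 1 0 1 0 1 0 1 0 1 0]
  -> pairs=9 depth=2 groups=8 -> yes

Answer: no no no no yes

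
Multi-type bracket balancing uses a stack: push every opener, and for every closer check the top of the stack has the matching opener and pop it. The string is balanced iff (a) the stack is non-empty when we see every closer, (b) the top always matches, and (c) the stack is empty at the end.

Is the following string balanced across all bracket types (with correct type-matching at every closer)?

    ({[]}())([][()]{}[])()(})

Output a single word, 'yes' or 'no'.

pos 0: push '('; stack = (
pos 1: push '{'; stack = ({
pos 2: push '['; stack = ({[
pos 3: ']' matches '['; pop; stack = ({
pos 4: '}' matches '{'; pop; stack = (
pos 5: push '('; stack = ((
pos 6: ')' matches '('; pop; stack = (
pos 7: ')' matches '('; pop; stack = (empty)
pos 8: push '('; stack = (
pos 9: push '['; stack = ([
pos 10: ']' matches '['; pop; stack = (
pos 11: push '['; stack = ([
pos 12: push '('; stack = ([(
pos 13: ')' matches '('; pop; stack = ([
pos 14: ']' matches '['; pop; stack = (
pos 15: push '{'; stack = ({
pos 16: '}' matches '{'; pop; stack = (
pos 17: push '['; stack = ([
pos 18: ']' matches '['; pop; stack = (
pos 19: ')' matches '('; pop; stack = (empty)
pos 20: push '('; stack = (
pos 21: ')' matches '('; pop; stack = (empty)
pos 22: push '('; stack = (
pos 23: saw closer '}' but top of stack is '(' (expected ')') → INVALID
Verdict: type mismatch at position 23: '}' closes '(' → no

Answer: no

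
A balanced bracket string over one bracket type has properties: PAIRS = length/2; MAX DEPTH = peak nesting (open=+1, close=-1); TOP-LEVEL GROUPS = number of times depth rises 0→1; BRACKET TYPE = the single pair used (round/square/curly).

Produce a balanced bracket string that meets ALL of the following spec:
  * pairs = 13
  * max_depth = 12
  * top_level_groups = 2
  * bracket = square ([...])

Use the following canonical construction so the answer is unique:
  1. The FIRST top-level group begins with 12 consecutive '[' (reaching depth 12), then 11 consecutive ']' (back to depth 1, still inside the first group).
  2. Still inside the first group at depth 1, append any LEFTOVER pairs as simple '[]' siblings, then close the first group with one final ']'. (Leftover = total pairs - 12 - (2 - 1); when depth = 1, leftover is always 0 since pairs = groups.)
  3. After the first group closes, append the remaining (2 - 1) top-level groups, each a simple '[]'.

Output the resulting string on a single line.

Spec: pairs=13 depth=12 groups=2
Leftover pairs = 13 - 12 - (2-1) = 0
First group: deep chain of depth 12 + 0 sibling pairs
Remaining 1 groups: simple '[]' each

Answer: [[[[[[[[[[[[]]]]]]]]]]]][]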